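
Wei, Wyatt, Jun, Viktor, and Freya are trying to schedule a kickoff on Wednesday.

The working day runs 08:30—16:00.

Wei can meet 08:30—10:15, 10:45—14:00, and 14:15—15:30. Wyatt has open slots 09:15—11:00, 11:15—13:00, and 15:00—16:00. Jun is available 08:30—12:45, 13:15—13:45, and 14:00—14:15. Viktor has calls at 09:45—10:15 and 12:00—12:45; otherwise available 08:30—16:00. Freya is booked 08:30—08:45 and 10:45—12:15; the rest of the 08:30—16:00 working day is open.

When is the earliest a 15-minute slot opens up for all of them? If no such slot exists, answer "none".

09:15

Viktor free within 08:30–16:00: 08:30–09:45, 10:15–12:00, 12:45–16:00.
Freya free within 08:30–16:00: 08:45–10:45, 12:15–16:00.
Wei ∩ Wyatt: 09:15–10:15, 10:45–11:00, 11:15–13:00, 15:00–15:30.
Wei ∩ Wyatt ∩ Jun: 09:15–10:15, 10:45–11:00, 11:15–12:45.
Wei ∩ Wyatt ∩ Jun ∩ Viktor: 09:15–09:45, 10:45–11:00, 11:15–12:00.
Wei ∩ Wyatt ∩ Jun ∩ Viktor ∩ Freya: 09:15–09:45.
Windows ≥ 15 min: 09:15–09:45.
Earliest such window starts at 09:15.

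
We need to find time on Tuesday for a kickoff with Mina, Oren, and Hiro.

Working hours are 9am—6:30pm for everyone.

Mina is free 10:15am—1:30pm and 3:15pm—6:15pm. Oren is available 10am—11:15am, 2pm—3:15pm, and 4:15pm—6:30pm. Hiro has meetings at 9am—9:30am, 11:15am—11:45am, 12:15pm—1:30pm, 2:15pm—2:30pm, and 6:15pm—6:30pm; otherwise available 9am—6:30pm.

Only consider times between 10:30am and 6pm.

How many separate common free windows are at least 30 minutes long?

Hiro free within 09:00–18:30: 09:30–11:15, 11:45–12:15, 13:30–14:15, 14:30–18:15.
Mina ∩ Oren: 10:15–11:15, 16:15–18:15.
Mina ∩ Oren ∩ Hiro: 10:15–11:15, 16:15–18:15.
Restricted to 10:30–18:00: 10:30–11:15, 16:15–18:00.
Windows ≥ 30 min: 10:30–11:15, 16:15–18:00.
That's 2 windows.

2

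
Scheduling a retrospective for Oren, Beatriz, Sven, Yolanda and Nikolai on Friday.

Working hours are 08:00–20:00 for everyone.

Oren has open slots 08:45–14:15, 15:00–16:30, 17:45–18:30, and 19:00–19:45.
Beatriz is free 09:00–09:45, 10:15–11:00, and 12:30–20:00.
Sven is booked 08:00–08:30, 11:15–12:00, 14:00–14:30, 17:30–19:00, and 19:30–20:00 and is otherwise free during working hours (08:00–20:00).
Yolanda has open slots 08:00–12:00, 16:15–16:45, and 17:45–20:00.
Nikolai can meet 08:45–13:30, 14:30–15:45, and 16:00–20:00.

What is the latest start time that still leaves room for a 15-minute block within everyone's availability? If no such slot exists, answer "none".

19:15

Sven free within 08:00–20:00: 08:30–11:15, 12:00–14:00, 14:30–17:30, 19:00–19:30.
Oren ∩ Beatriz: 09:00–09:45, 10:15–11:00, 12:30–14:15, 15:00–16:30, 17:45–18:30, 19:00–19:45.
Oren ∩ Beatriz ∩ Sven: 09:00–09:45, 10:15–11:00, 12:30–14:00, 15:00–16:30, 19:00–19:30.
Oren ∩ Beatriz ∩ Sven ∩ Yolanda: 09:00–09:45, 10:15–11:00, 16:15–16:30, 19:00–19:30.
Oren ∩ Beatriz ∩ Sven ∩ Yolanda ∩ Nikolai: 09:00–09:45, 10:15–11:00, 16:15–16:30, 19:00–19:30.
Windows ≥ 15 min: 09:00–09:45, 10:15–11:00, 16:15–16:30, 19:00–19:30.
Latest start in the last window 19:00–19:30 is 19:30 − 15 min = 19:15.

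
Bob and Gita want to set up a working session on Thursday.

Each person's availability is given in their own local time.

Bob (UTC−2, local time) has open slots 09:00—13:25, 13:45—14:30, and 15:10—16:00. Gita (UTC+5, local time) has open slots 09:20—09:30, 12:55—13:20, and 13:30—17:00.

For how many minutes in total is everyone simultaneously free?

Bob → UTC: 11:00–15:25, 15:45–16:30, 17:10–18:00.
Gita → UTC: 04:20–04:30, 07:55–08:20, 08:30–12:00.
Bob ∩ Gita: 11:00–12:00.
Total common minutes: 60.

60 minutes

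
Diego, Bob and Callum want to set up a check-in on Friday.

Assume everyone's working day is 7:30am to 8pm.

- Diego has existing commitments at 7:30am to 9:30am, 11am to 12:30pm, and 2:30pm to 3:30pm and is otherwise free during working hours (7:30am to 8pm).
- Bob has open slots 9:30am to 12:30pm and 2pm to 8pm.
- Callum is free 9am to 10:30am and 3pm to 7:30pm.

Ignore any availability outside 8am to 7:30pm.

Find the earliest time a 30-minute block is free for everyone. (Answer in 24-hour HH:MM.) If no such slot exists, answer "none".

09:30

Diego free within 07:30–20:00: 09:30–11:00, 12:30–14:30, 15:30–20:00.
Diego ∩ Bob: 09:30–11:00, 14:00–14:30, 15:30–20:00.
Diego ∩ Bob ∩ Callum: 09:30–10:30, 15:30–19:30.
Restricted to 08:00–19:30: 09:30–10:30, 15:30–19:30.
Windows ≥ 30 min: 09:30–10:30, 15:30–19:30.
Earliest such window starts at 09:30.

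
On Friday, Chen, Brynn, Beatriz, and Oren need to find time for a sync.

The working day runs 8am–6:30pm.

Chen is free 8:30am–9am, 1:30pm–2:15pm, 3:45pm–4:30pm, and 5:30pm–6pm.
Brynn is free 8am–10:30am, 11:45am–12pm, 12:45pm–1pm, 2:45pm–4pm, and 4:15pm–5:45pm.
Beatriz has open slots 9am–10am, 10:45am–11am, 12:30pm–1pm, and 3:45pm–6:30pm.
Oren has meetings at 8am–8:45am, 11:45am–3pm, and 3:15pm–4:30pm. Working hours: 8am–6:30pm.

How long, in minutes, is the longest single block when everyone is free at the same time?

15 minutes

Oren free within 08:00–18:30: 08:45–11:45, 15:00–15:15, 16:30–18:30.
Chen ∩ Brynn: 08:30–09:00, 15:45–16:00, 16:15–16:30, 17:30–17:45.
Chen ∩ Brynn ∩ Beatriz: 15:45–16:00, 16:15–16:30, 17:30–17:45.
Chen ∩ Brynn ∩ Beatriz ∩ Oren: 17:30–17:45.
Single common window of 15 minutes.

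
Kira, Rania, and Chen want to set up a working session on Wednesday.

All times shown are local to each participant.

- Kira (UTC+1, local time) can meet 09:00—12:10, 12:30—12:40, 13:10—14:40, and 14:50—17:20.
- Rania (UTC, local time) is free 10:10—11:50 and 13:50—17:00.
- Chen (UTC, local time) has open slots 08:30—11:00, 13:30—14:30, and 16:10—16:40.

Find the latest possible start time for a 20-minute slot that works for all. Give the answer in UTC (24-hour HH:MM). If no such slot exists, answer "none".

14:10

Kira → UTC: 08:00–11:10, 11:30–11:40, 12:10–13:40, 13:50–16:20.
Rania → UTC: 10:10–11:50, 13:50–17:00.
Chen → UTC: 08:30–11:00, 13:30–14:30, 16:10–16:40.
Kira ∩ Rania: 10:10–11:10, 11:30–11:40, 13:50–16:20.
Kira ∩ Rania ∩ Chen: 10:10–11:00, 13:50–14:30, 16:10–16:20.
Windows ≥ 20 min: 10:10–11:00, 13:50–14:30.
Latest start in the last window 13:50–14:30 is 14:30 − 20 min = 14:10.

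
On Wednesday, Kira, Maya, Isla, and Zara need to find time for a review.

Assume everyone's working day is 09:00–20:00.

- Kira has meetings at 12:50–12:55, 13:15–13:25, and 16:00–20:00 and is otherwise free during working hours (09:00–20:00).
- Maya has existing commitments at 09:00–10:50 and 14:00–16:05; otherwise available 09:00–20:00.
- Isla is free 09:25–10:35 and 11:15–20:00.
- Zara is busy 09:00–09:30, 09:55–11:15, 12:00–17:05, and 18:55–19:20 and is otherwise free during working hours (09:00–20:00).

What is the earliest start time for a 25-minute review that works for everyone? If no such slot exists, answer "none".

11:15

Kira free within 09:00–20:00: 09:00–12:50, 12:55–13:15, 13:25–16:00.
Maya free within 09:00–20:00: 10:50–14:00, 16:05–20:00.
Zara free within 09:00–20:00: 09:30–09:55, 11:15–12:00, 17:05–18:55, 19:20–20:00.
Kira ∩ Maya: 10:50–12:50, 12:55–13:15, 13:25–14:00.
Kira ∩ Maya ∩ Isla: 11:15–12:50, 12:55–13:15, 13:25–14:00.
Kira ∩ Maya ∩ Isla ∩ Zara: 11:15–12:00.
Windows ≥ 25 min: 11:15–12:00.
Earliest such window starts at 11:15.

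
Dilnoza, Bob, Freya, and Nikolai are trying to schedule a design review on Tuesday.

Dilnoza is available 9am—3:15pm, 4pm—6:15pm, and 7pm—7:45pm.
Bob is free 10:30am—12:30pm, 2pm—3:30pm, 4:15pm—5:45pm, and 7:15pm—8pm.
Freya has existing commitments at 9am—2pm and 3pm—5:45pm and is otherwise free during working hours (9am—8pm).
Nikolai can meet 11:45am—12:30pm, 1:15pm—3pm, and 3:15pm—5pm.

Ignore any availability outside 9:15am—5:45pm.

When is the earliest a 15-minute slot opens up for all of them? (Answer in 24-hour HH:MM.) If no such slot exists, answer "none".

Freya free within 09:00–20:00: 14:00–15:00, 17:45–20:00.
Dilnoza ∩ Bob: 10:30–12:30, 14:00–15:15, 16:15–17:45, 19:15–19:45.
Dilnoza ∩ Bob ∩ Freya: 14:00–15:00, 19:15–19:45.
Dilnoza ∩ Bob ∩ Freya ∩ Nikolai: 14:00–15:00.
Restricted to 09:15–17:45: 14:00–15:00.
Windows ≥ 15 min: 14:00–15:00.
Earliest such window starts at 14:00.

14:00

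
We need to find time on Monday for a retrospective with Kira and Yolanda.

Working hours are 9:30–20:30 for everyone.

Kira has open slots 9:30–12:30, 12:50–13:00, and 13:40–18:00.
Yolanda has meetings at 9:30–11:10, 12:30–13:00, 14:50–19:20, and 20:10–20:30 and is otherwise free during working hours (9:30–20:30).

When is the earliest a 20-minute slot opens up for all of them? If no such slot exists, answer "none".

11:10

Yolanda free within 09:30–20:30: 11:10–12:30, 13:00–14:50, 19:20–20:10.
Kira ∩ Yolanda: 11:10–12:30, 13:40–14:50.
Windows ≥ 20 min: 11:10–12:30, 13:40–14:50.
Earliest such window starts at 11:10.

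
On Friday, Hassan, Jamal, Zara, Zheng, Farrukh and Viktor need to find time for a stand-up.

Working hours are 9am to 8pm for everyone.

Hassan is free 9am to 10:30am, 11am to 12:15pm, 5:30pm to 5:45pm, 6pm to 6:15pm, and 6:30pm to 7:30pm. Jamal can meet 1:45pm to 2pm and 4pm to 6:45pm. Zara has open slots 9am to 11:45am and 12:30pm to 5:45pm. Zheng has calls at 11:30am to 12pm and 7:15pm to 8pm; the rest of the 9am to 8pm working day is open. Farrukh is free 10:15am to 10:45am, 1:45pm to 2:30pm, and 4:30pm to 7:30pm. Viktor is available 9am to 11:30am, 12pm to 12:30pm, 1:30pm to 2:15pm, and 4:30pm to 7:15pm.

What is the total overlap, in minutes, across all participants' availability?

15 minutes

Zheng free within 09:00–20:00: 09:00–11:30, 12:00–19:15.
Hassan ∩ Jamal: 17:30–17:45, 18:00–18:15, 18:30–18:45.
Hassan ∩ Jamal ∩ Zara: 17:30–17:45.
Hassan ∩ Jamal ∩ Zara ∩ Zheng: 17:30–17:45.
Hassan ∩ Jamal ∩ Zara ∩ Zheng ∩ Farrukh: 17:30–17:45.
Hassan ∩ Jamal ∩ Zara ∩ Zheng ∩ Farrukh ∩ Viktor: 17:30–17:45.
Total common minutes: 15.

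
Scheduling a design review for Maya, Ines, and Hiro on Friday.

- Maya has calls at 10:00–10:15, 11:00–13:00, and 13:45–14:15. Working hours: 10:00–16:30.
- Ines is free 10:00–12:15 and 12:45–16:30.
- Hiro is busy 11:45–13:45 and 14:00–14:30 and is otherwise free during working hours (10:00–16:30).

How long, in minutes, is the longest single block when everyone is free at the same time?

Maya free within 10:00–16:30: 10:15–11:00, 13:00–13:45, 14:15–16:30.
Hiro free within 10:00–16:30: 10:00–11:45, 13:45–14:00, 14:30–16:30.
Maya ∩ Ines: 10:15–11:00, 13:00–13:45, 14:15–16:30.
Maya ∩ Ines ∩ Hiro: 10:15–11:00, 14:30–16:30.
Common window lengths: 45, 120 min; longest is 120.

120 minutes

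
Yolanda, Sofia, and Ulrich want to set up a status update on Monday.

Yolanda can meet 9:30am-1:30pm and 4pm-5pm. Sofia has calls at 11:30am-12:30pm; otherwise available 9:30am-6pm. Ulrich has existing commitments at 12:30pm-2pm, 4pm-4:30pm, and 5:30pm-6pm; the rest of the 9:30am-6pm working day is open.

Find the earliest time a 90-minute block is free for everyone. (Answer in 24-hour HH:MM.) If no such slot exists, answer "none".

Sofia free within 09:30–18:00: 09:30–11:30, 12:30–18:00.
Ulrich free within 09:30–18:00: 09:30–12:30, 14:00–16:00, 16:30–17:30.
Yolanda ∩ Sofia: 09:30–11:30, 12:30–13:30, 16:00–17:00.
Yolanda ∩ Sofia ∩ Ulrich: 09:30–11:30, 16:30–17:00.
Windows ≥ 90 min: 09:30–11:30.
Earliest such window starts at 09:30.

09:30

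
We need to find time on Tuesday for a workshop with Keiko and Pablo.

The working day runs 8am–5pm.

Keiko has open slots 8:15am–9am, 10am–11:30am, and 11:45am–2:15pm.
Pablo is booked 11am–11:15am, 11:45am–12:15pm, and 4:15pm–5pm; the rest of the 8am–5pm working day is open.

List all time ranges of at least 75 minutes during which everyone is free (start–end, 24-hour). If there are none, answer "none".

12:15–14:15

Pablo free within 08:00–17:00: 08:00–11:00, 11:15–11:45, 12:15–16:15.
Keiko ∩ Pablo: 08:15–09:00, 10:00–11:00, 11:15–11:30, 12:15–14:15.
Windows ≥ 75 min: 12:15–14:15.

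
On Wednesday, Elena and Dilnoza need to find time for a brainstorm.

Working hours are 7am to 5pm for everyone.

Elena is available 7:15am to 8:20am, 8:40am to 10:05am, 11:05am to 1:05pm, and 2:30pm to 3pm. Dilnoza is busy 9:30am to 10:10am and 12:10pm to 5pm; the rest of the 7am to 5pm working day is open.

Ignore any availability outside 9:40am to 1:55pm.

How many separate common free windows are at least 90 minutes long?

Dilnoza free within 07:00–17:00: 07:00–09:30, 10:10–12:10.
Elena ∩ Dilnoza: 07:15–08:20, 08:40–09:30, 11:05–12:10.
Restricted to 09:40–13:55: 11:05–12:10.
Windows ≥ 90 min: (none).
That's 0 windows.

0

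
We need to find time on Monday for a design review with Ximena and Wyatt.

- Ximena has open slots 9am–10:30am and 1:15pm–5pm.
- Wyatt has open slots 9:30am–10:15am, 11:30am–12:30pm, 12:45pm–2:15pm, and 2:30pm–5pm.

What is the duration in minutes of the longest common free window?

Ximena ∩ Wyatt: 09:30–10:15, 13:15–14:15, 14:30–17:00.
Common window lengths: 45, 60, 150 min; longest is 150.

150 minutes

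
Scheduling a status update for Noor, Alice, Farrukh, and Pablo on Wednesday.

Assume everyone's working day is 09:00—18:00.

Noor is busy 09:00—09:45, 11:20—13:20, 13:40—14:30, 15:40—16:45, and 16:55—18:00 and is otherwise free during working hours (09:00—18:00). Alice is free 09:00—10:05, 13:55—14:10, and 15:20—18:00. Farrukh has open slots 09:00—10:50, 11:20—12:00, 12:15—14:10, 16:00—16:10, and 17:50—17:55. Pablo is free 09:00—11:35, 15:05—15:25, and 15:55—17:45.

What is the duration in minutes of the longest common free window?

20 minutes

Noor free within 09:00–18:00: 09:45–11:20, 13:20–13:40, 14:30–15:40, 16:45–16:55.
Noor ∩ Alice: 09:45–10:05, 15:20–15:40, 16:45–16:55.
Noor ∩ Alice ∩ Farrukh: 09:45–10:05.
Noor ∩ Alice ∩ Farrukh ∩ Pablo: 09:45–10:05.
Single common window of 20 minutes.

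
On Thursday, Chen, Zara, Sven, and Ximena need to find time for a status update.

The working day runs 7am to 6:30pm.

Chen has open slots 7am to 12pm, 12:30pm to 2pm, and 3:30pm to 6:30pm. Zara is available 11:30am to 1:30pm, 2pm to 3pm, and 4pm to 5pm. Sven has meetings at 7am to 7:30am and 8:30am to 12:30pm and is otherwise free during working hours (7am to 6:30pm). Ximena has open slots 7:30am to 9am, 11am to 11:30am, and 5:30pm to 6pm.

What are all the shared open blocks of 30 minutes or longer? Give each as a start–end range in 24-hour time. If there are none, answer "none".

none

Sven free within 07:00–18:30: 07:30–08:30, 12:30–18:30.
Chen ∩ Zara: 11:30–12:00, 12:30–13:30, 16:00–17:00.
Chen ∩ Zara ∩ Sven: 12:30–13:30, 16:00–17:00.
Chen ∩ Zara ∩ Sven ∩ Ximena: (none).
Windows ≥ 30 min: (none).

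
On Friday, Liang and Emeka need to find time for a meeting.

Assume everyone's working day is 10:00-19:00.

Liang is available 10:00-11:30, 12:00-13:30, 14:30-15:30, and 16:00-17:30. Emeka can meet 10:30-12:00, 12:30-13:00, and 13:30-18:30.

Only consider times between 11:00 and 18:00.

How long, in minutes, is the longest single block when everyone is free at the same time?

90 minutes

Liang ∩ Emeka: 10:30–11:30, 12:30–13:00, 14:30–15:30, 16:00–17:30.
Restricted to 11:00–18:00: 11:00–11:30, 12:30–13:00, 14:30–15:30, 16:00–17:30.
Common window lengths: 30, 30, 60, 90 min; longest is 90.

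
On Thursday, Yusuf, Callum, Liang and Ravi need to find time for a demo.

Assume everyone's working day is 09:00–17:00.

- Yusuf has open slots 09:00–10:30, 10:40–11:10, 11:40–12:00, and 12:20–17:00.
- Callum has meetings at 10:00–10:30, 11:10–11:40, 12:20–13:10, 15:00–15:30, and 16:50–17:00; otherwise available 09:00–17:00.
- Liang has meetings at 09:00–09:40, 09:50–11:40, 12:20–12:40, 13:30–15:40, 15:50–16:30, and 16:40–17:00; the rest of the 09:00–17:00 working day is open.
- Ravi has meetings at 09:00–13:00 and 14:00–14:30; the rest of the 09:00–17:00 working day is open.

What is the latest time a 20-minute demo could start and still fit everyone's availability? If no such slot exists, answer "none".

13:10

Callum free within 09:00–17:00: 09:00–10:00, 10:30–11:10, 11:40–12:20, 13:10–15:00, 15:30–16:50.
Liang free within 09:00–17:00: 09:40–09:50, 11:40–12:20, 12:40–13:30, 15:40–15:50, 16:30–16:40.
Ravi free within 09:00–17:00: 13:00–14:00, 14:30–17:00.
Yusuf ∩ Callum: 09:00–10:00, 10:40–11:10, 11:40–12:00, 13:10–15:00, 15:30–16:50.
Yusuf ∩ Callum ∩ Liang: 09:40–09:50, 11:40–12:00, 13:10–13:30, 15:40–15:50, 16:30–16:40.
Yusuf ∩ Callum ∩ Liang ∩ Ravi: 13:10–13:30, 15:40–15:50, 16:30–16:40.
Windows ≥ 20 min: 13:10–13:30.
Latest start in the last window 13:10–13:30 is 13:30 − 20 min = 13:10.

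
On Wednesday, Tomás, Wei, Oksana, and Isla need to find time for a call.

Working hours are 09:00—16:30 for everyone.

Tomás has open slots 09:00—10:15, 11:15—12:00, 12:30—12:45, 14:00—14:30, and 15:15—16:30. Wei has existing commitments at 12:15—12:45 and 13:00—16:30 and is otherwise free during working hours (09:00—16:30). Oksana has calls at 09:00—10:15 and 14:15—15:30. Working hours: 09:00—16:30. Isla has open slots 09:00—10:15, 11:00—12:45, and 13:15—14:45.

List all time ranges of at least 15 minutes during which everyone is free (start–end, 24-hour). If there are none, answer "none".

11:15–12:00

Wei free within 09:00–16:30: 09:00–12:15, 12:45–13:00.
Oksana free within 09:00–16:30: 10:15–14:15, 15:30–16:30.
Tomás ∩ Wei: 09:00–10:15, 11:15–12:00.
Tomás ∩ Wei ∩ Oksana: 11:15–12:00.
Tomás ∩ Wei ∩ Oksana ∩ Isla: 11:15–12:00.
Windows ≥ 15 min: 11:15–12:00.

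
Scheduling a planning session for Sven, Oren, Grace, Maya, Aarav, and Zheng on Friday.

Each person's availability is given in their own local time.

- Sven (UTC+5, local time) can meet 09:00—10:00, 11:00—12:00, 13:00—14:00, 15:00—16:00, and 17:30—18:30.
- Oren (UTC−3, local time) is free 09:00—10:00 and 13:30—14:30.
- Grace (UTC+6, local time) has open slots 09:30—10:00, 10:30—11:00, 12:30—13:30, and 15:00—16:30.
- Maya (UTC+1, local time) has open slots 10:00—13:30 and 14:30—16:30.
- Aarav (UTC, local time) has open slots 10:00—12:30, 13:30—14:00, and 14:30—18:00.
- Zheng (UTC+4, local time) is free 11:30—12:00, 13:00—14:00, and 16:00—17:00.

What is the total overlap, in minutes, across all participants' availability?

Sven → UTC: 04:00–05:00, 06:00–07:00, 08:00–09:00, 10:00–11:00, 12:30–13:30.
Oren → UTC: 12:00–13:00, 16:30–17:30.
Grace → UTC: 03:30–04:00, 04:30–05:00, 06:30–07:30, 09:00–10:30.
Maya → UTC: 09:00–12:30, 13:30–15:30.
Aarav → UTC: 10:00–12:30, 13:30–14:00, 14:30–18:00.
Zheng → UTC: 07:30–08:00, 09:00–10:00, 12:00–13:00.
Sven ∩ Oren: 12:30–13:00.
Sven ∩ Oren ∩ Grace: (none).
Sven ∩ Oren ∩ Grace ∩ Maya: (none).
Sven ∩ Oren ∩ Grace ∩ Maya ∩ Aarav: (none).
Sven ∩ Oren ∩ Grace ∩ Maya ∩ Aarav ∩ Zheng: (none).
Total common minutes: 0.

0 minutes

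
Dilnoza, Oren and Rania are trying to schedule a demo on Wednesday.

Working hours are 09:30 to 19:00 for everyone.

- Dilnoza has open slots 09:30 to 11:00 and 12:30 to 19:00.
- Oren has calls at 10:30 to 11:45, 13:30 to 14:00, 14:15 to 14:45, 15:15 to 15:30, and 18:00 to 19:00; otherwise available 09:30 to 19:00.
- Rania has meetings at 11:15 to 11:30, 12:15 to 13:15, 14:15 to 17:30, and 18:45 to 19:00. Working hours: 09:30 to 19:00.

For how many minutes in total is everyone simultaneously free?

Oren free within 09:30–19:00: 09:30–10:30, 11:45–13:30, 14:00–14:15, 14:45–15:15, 15:30–18:00.
Rania free within 09:30–19:00: 09:30–11:15, 11:30–12:15, 13:15–14:15, 17:30–18:45.
Dilnoza ∩ Oren: 09:30–10:30, 12:30–13:30, 14:00–14:15, 14:45–15:15, 15:30–18:00.
Dilnoza ∩ Oren ∩ Rania: 09:30–10:30, 13:15–13:30, 14:00–14:15, 17:30–18:00.
Total common minutes: 60 + 15 + 15 + 30 = 120.

120 minutes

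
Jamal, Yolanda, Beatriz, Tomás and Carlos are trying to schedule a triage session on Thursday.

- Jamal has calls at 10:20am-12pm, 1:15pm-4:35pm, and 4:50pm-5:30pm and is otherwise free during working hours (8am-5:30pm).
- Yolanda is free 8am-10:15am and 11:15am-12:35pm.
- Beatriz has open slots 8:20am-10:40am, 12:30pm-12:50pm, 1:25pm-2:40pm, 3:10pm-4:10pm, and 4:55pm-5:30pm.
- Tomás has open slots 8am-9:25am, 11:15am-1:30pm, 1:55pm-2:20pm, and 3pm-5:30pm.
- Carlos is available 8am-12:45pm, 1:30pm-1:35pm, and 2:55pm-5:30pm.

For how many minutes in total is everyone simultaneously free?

Jamal free within 08:00–17:30: 08:00–10:20, 12:00–13:15, 16:35–16:50.
Jamal ∩ Yolanda: 08:00–10:15, 12:00–12:35.
Jamal ∩ Yolanda ∩ Beatriz: 08:20–10:15, 12:30–12:35.
Jamal ∩ Yolanda ∩ Beatriz ∩ Tomás: 08:20–09:25, 12:30–12:35.
Jamal ∩ Yolanda ∩ Beatriz ∩ Tomás ∩ Carlos: 08:20–09:25, 12:30–12:35.
Total common minutes: 65 + 5 = 70.

70 minutes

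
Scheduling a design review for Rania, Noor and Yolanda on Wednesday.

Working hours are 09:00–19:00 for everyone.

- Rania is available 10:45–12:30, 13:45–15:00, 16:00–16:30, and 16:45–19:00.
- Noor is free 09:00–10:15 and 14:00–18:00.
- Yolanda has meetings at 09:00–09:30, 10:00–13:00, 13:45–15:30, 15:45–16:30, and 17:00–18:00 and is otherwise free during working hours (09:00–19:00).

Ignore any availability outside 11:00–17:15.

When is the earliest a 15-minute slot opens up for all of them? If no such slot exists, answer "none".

Yolanda free within 09:00–19:00: 09:30–10:00, 13:00–13:45, 15:30–15:45, 16:30–17:00, 18:00–19:00.
Rania ∩ Noor: 14:00–15:00, 16:00–16:30, 16:45–18:00.
Rania ∩ Noor ∩ Yolanda: 16:45–17:00.
Restricted to 11:00–17:15: 16:45–17:00.
Windows ≥ 15 min: 16:45–17:00.
Earliest such window starts at 16:45.

16:45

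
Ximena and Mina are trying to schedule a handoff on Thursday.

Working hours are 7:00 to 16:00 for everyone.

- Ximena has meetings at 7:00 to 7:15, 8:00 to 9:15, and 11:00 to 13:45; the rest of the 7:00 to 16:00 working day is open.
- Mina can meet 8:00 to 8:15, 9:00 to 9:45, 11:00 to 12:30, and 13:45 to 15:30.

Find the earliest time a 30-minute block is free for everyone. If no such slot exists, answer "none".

Ximena free within 07:00–16:00: 07:15–08:00, 09:15–11:00, 13:45–16:00.
Ximena ∩ Mina: 09:15–09:45, 13:45–15:30.
Windows ≥ 30 min: 09:15–09:45, 13:45–15:30.
Earliest such window starts at 09:15.

09:15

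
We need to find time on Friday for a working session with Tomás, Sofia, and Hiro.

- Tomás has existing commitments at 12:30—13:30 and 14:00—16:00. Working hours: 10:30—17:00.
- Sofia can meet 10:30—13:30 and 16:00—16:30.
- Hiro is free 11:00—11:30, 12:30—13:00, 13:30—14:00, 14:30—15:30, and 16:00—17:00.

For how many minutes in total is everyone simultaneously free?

Tomás free within 10:30–17:00: 10:30–12:30, 13:30–14:00, 16:00–17:00.
Tomás ∩ Sofia: 10:30–12:30, 16:00–16:30.
Tomás ∩ Sofia ∩ Hiro: 11:00–11:30, 16:00–16:30.
Total common minutes: 30 + 30 = 60.

60 minutes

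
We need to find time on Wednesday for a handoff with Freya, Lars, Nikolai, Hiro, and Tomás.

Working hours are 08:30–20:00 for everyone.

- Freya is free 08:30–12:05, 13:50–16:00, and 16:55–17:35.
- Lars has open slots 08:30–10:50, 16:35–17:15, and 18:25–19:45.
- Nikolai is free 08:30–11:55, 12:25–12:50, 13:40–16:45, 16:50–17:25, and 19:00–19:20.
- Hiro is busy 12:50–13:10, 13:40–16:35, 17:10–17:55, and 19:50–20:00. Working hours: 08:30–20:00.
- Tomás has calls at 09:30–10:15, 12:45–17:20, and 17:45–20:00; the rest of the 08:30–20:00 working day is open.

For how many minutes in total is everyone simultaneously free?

Hiro free within 08:30–20:00: 08:30–12:50, 13:10–13:40, 16:35–17:10, 17:55–19:50.
Tomás free within 08:30–20:00: 08:30–09:30, 10:15–12:45, 17:20–17:45.
Freya ∩ Lars: 08:30–10:50, 16:55–17:15.
Freya ∩ Lars ∩ Nikolai: 08:30–10:50, 16:55–17:15.
Freya ∩ Lars ∩ Nikolai ∩ Hiro: 08:30–10:50, 16:55–17:10.
Freya ∩ Lars ∩ Nikolai ∩ Hiro ∩ Tomás: 08:30–09:30, 10:15–10:50.
Total common minutes: 60 + 35 = 95.

95 minutes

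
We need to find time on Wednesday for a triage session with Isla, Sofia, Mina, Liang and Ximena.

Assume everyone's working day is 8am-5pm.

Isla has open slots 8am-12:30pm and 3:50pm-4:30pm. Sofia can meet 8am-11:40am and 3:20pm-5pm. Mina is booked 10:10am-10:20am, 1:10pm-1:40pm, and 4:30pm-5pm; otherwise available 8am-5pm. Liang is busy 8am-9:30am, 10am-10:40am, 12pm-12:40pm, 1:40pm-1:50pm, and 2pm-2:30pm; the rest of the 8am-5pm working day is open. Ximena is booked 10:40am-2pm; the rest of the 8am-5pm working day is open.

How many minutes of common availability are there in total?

70 minutes

Mina free within 08:00–17:00: 08:00–10:10, 10:20–13:10, 13:40–16:30.
Liang free within 08:00–17:00: 09:30–10:00, 10:40–12:00, 12:40–13:40, 13:50–14:00, 14:30–17:00.
Ximena free within 08:00–17:00: 08:00–10:40, 14:00–17:00.
Isla ∩ Sofia: 08:00–11:40, 15:50–16:30.
Isla ∩ Sofia ∩ Mina: 08:00–10:10, 10:20–11:40, 15:50–16:30.
Isla ∩ Sofia ∩ Mina ∩ Liang: 09:30–10:00, 10:40–11:40, 15:50–16:30.
Isla ∩ Sofia ∩ Mina ∩ Liang ∩ Ximena: 09:30–10:00, 15:50–16:30.
Total common minutes: 30 + 40 = 70.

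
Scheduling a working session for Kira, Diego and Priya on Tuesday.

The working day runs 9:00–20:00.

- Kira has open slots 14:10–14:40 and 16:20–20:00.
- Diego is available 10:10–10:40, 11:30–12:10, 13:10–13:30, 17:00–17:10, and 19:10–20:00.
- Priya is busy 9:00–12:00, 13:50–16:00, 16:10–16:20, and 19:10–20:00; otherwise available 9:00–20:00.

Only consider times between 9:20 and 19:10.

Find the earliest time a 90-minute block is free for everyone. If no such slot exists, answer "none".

Priya free within 09:00–20:00: 12:00–13:50, 16:00–16:10, 16:20–19:10.
Kira ∩ Diego: 17:00–17:10, 19:10–20:00.
Kira ∩ Diego ∩ Priya: 17:00–17:10.
Restricted to 09:20–19:10: 17:00–17:10.
Windows ≥ 90 min: (none).

none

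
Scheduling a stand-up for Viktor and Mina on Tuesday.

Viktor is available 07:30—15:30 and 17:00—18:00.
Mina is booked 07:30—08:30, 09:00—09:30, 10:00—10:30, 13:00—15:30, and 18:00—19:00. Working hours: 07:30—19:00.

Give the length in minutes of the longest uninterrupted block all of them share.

Mina free within 07:30–19:00: 08:30–09:00, 09:30–10:00, 10:30–13:00, 15:30–18:00.
Viktor ∩ Mina: 08:30–09:00, 09:30–10:00, 10:30–13:00, 17:00–18:00.
Common window lengths: 30, 30, 150, 60 min; longest is 150.

150 minutes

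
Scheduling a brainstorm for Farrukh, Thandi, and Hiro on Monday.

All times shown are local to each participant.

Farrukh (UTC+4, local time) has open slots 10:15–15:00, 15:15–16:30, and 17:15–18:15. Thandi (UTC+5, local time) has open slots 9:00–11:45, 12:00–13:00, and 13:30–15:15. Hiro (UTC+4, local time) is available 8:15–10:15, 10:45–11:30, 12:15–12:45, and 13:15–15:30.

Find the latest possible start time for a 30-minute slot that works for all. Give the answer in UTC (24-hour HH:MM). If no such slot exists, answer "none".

Farrukh → UTC: 06:15–11:00, 11:15–12:30, 13:15–14:15.
Thandi → UTC: 04:00–06:45, 07:00–08:00, 08:30–10:15.
Hiro → UTC: 04:15–06:15, 06:45–07:30, 08:15–08:45, 09:15–11:30.
Farrukh ∩ Thandi: 06:15–06:45, 07:00–08:00, 08:30–10:15.
Farrukh ∩ Thandi ∩ Hiro: 07:00–07:30, 08:30–08:45, 09:15–10:15.
Windows ≥ 30 min: 07:00–07:30, 09:15–10:15.
Latest start in the last window 09:15–10:15 is 10:15 − 30 min = 09:45.

09:45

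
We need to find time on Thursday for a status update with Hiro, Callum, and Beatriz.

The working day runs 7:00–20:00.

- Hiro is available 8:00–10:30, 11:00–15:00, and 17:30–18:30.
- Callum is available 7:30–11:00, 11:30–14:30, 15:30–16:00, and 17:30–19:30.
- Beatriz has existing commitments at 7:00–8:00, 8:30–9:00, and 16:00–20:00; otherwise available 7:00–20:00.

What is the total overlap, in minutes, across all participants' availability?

Beatriz free within 07:00–20:00: 08:00–08:30, 09:00–16:00.
Hiro ∩ Callum: 08:00–10:30, 11:30–14:30, 17:30–18:30.
Hiro ∩ Callum ∩ Beatriz: 08:00–08:30, 09:00–10:30, 11:30–14:30.
Total common minutes: 30 + 90 + 180 = 300.

300 minutes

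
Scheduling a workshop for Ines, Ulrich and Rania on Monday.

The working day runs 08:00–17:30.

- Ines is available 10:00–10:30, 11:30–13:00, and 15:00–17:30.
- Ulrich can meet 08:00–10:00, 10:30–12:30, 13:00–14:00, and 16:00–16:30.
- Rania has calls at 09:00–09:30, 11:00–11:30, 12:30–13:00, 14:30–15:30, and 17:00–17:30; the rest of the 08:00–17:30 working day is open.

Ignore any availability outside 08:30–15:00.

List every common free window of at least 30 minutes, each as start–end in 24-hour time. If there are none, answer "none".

Rania free within 08:00–17:30: 08:00–09:00, 09:30–11:00, 11:30–12:30, 13:00–14:30, 15:30–17:00.
Ines ∩ Ulrich: 11:30–12:30, 16:00–16:30.
Ines ∩ Ulrich ∩ Rania: 11:30–12:30, 16:00–16:30.
Restricted to 08:30–15:00: 11:30–12:30.
Windows ≥ 30 min: 11:30–12:30.

11:30–12:30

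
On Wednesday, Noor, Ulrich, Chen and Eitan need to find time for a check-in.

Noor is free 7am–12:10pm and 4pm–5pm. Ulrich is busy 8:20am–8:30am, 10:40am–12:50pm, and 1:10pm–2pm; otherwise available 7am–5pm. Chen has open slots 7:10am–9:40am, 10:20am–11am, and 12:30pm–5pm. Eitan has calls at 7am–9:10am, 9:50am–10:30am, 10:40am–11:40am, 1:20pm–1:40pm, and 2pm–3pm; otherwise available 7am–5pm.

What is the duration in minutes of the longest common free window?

Ulrich free within 07:00–17:00: 07:00–08:20, 08:30–10:40, 12:50–13:10, 14:00–17:00.
Eitan free within 07:00–17:00: 09:10–09:50, 10:30–10:40, 11:40–13:20, 13:40–14:00, 15:00–17:00.
Noor ∩ Ulrich: 07:00–08:20, 08:30–10:40, 16:00–17:00.
Noor ∩ Ulrich ∩ Chen: 07:10–08:20, 08:30–09:40, 10:20–10:40, 16:00–17:00.
Noor ∩ Ulrich ∩ Chen ∩ Eitan: 09:10–09:40, 10:30–10:40, 16:00–17:00.
Common window lengths: 30, 10, 60 min; longest is 60.

60 minutes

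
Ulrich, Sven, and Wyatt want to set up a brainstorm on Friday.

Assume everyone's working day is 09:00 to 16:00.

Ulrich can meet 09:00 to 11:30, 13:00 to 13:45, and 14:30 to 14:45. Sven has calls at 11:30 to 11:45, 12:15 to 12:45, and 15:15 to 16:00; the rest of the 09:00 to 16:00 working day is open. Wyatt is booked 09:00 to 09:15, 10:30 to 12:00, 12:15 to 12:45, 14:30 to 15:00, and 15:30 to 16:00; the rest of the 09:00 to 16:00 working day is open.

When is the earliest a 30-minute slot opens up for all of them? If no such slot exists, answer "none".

Sven free within 09:00–16:00: 09:00–11:30, 11:45–12:15, 12:45–15:15.
Wyatt free within 09:00–16:00: 09:15–10:30, 12:00–12:15, 12:45–14:30, 15:00–15:30.
Ulrich ∩ Sven: 09:00–11:30, 13:00–13:45, 14:30–14:45.
Ulrich ∩ Sven ∩ Wyatt: 09:15–10:30, 13:00–13:45.
Windows ≥ 30 min: 09:15–10:30, 13:00–13:45.
Earliest such window starts at 09:15.

09:15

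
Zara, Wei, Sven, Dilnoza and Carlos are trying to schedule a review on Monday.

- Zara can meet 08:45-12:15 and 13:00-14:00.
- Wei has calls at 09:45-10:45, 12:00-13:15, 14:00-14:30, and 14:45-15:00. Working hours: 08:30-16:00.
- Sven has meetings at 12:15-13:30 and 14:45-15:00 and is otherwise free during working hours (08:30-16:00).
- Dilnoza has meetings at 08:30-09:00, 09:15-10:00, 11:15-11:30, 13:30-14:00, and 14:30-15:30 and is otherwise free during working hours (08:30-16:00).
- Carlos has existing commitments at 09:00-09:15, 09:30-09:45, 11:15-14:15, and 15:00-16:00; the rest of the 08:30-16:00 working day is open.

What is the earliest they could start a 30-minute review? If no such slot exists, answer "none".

Wei free within 08:30–16:00: 08:30–09:45, 10:45–12:00, 13:15–14:00, 14:30–14:45, 15:00–16:00.
Sven free within 08:30–16:00: 08:30–12:15, 13:30–14:45, 15:00–16:00.
Dilnoza free within 08:30–16:00: 09:00–09:15, 10:00–11:15, 11:30–13:30, 14:00–14:30, 15:30–16:00.
Carlos free within 08:30–16:00: 08:30–09:00, 09:15–09:30, 09:45–11:15, 14:15–15:00.
Zara ∩ Wei: 08:45–09:45, 10:45–12:00, 13:15–14:00.
Zara ∩ Wei ∩ Sven: 08:45–09:45, 10:45–12:00, 13:30–14:00.
Zara ∩ Wei ∩ Sven ∩ Dilnoza: 09:00–09:15, 10:45–11:15, 11:30–12:00.
Zara ∩ Wei ∩ Sven ∩ Dilnoza ∩ Carlos: 10:45–11:15.
Windows ≥ 30 min: 10:45–11:15.
Earliest such window starts at 10:45.

10:45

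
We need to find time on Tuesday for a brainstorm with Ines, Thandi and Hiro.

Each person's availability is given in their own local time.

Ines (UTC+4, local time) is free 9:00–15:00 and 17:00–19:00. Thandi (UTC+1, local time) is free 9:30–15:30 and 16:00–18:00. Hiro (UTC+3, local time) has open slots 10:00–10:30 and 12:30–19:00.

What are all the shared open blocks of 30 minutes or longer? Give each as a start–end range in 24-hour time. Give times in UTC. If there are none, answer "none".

09:30–11:00, 13:00–14:30

Ines → UTC: 05:00–11:00, 13:00–15:00.
Thandi → UTC: 08:30–14:30, 15:00–17:00.
Hiro → UTC: 07:00–07:30, 09:30–16:00.
Ines ∩ Thandi: 08:30–11:00, 13:00–14:30.
Ines ∩ Thandi ∩ Hiro: 09:30–11:00, 13:00–14:30.
Windows ≥ 30 min: 09:30–11:00, 13:00–14:30.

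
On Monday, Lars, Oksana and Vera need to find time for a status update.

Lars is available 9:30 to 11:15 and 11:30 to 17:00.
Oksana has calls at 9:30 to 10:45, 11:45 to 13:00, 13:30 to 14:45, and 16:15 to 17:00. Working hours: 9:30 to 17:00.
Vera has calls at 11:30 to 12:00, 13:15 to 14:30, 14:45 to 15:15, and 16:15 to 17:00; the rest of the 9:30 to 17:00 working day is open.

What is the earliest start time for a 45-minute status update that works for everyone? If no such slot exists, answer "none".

15:15

Oksana free within 09:30–17:00: 10:45–11:45, 13:00–13:30, 14:45–16:15.
Vera free within 09:30–17:00: 09:30–11:30, 12:00–13:15, 14:30–14:45, 15:15–16:15.
Lars ∩ Oksana: 10:45–11:15, 11:30–11:45, 13:00–13:30, 14:45–16:15.
Lars ∩ Oksana ∩ Vera: 10:45–11:15, 13:00–13:15, 15:15–16:15.
Windows ≥ 45 min: 15:15–16:15.
Earliest such window starts at 15:15.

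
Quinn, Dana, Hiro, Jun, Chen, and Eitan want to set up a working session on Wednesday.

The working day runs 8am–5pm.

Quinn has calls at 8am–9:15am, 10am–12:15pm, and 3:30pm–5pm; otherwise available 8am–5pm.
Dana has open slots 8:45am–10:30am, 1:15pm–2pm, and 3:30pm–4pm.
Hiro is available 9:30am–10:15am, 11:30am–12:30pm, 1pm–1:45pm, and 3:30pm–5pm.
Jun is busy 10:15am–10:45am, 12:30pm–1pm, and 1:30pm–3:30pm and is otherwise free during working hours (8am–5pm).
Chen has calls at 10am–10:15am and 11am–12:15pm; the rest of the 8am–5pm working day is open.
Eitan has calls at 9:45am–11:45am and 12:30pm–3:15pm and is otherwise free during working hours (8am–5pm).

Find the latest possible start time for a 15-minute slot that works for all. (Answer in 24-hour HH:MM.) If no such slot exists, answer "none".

09:30

Quinn free within 08:00–17:00: 09:15–10:00, 12:15–15:30.
Jun free within 08:00–17:00: 08:00–10:15, 10:45–12:30, 13:00–13:30, 15:30–17:00.
Chen free within 08:00–17:00: 08:00–10:00, 10:15–11:00, 12:15–17:00.
Eitan free within 08:00–17:00: 08:00–09:45, 11:45–12:30, 15:15–17:00.
Quinn ∩ Dana: 09:15–10:00, 13:15–14:00.
Quinn ∩ Dana ∩ Hiro: 09:30–10:00, 13:15–13:45.
Quinn ∩ Dana ∩ Hiro ∩ Jun: 09:30–10:00, 13:15–13:30.
Quinn ∩ Dana ∩ Hiro ∩ Jun ∩ Chen: 09:30–10:00, 13:15–13:30.
Quinn ∩ Dana ∩ Hiro ∩ Jun ∩ Chen ∩ Eitan: 09:30–09:45.
Windows ≥ 15 min: 09:30–09:45.
Latest start in the last window 09:30–09:45 is 09:45 − 15 min = 09:30.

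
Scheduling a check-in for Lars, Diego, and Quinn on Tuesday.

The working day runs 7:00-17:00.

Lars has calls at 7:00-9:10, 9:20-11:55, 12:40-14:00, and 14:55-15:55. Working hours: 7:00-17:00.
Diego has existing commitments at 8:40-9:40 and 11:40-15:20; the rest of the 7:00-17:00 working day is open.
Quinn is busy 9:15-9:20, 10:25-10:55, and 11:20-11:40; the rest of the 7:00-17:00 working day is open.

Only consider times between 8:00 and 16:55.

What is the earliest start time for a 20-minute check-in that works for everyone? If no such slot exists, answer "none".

Lars free within 07:00–17:00: 09:10–09:20, 11:55–12:40, 14:00–14:55, 15:55–17:00.
Diego free within 07:00–17:00: 07:00–08:40, 09:40–11:40, 15:20–17:00.
Quinn free within 07:00–17:00: 07:00–09:15, 09:20–10:25, 10:55–11:20, 11:40–17:00.
Lars ∩ Diego: 15:55–17:00.
Lars ∩ Diego ∩ Quinn: 15:55–17:00.
Restricted to 08:00–16:55: 15:55–16:55.
Windows ≥ 20 min: 15:55–16:55.
Earliest such window starts at 15:55.

15:55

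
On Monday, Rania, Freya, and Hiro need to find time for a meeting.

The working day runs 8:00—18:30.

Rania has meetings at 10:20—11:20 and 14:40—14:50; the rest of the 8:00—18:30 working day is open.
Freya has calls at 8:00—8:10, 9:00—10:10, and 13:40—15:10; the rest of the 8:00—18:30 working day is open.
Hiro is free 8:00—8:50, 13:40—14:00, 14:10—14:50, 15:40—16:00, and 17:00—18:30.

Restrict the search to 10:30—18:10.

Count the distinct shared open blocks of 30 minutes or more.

Rania free within 08:00–18:30: 08:00–10:20, 11:20–14:40, 14:50–18:30.
Freya free within 08:00–18:30: 08:10–09:00, 10:10–13:40, 15:10–18:30.
Rania ∩ Freya: 08:10–09:00, 10:10–10:20, 11:20–13:40, 15:10–18:30.
Rania ∩ Freya ∩ Hiro: 08:10–08:50, 15:40–16:00, 17:00–18:30.
Restricted to 10:30–18:10: 15:40–16:00, 17:00–18:10.
Windows ≥ 30 min: 17:00–18:10.
That's 1 window.

1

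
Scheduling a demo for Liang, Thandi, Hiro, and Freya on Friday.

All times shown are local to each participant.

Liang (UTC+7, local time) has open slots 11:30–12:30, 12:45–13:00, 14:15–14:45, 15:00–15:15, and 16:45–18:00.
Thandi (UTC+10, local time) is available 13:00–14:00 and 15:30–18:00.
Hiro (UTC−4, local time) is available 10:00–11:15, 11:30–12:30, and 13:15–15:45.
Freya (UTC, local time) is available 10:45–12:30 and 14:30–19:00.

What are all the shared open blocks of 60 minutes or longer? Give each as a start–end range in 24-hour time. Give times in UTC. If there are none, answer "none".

Liang → UTC: 04:30–05:30, 05:45–06:00, 07:15–07:45, 08:00–08:15, 09:45–11:00.
Thandi → UTC: 03:00–04:00, 05:30–08:00.
Hiro → UTC: 14:00–15:15, 15:30–16:30, 17:15–19:45.
Freya → UTC: 10:45–12:30, 14:30–19:00.
Liang ∩ Thandi: 05:45–06:00, 07:15–07:45.
Liang ∩ Thandi ∩ Hiro: (none).
Liang ∩ Thandi ∩ Hiro ∩ Freya: (none).
Windows ≥ 60 min: (none).

none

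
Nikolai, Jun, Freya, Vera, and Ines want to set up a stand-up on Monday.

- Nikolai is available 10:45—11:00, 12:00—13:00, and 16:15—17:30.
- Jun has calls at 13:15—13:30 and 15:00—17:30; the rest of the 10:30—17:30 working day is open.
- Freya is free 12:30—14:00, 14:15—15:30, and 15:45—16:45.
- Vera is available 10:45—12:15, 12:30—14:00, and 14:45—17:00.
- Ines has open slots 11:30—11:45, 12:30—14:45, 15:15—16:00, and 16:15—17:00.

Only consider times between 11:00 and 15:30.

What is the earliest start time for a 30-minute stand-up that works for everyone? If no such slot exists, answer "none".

Jun free within 10:30–17:30: 10:30–13:15, 13:30–15:00.
Nikolai ∩ Jun: 10:45–11:00, 12:00–13:00.
Nikolai ∩ Jun ∩ Freya: 12:30–13:00.
Nikolai ∩ Jun ∩ Freya ∩ Vera: 12:30–13:00.
Nikolai ∩ Jun ∩ Freya ∩ Vera ∩ Ines: 12:30–13:00.
Restricted to 11:00–15:30: 12:30–13:00.
Windows ≥ 30 min: 12:30–13:00.
Earliest such window starts at 12:30.

12:30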